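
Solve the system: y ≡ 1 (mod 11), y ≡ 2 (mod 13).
M = 11 × 13 = 143. M₁ = 13, y₁ ≡ 6 (mod 11). M₂ = 11, y₂ ≡ 6 (mod 13). y = 1×13×6 + 2×11×6 ≡ 67 (mod 143)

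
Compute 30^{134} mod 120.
0

Using successive squaring:
Binary expansion of 134: 10000110
Powers of 30 mod 120 (each is the square of the previous):
  30^1 ≡ 30 (mod 120)
  30^2 ≡ 30² = 900 ≡ 60 (mod 120)
  30^4 ≡ 60² = 3600 ≡ 0 (mod 120)
  30^8 ≡ 0² = 0 ≡ 0 (mod 120)
  30^16 ≡ 0² = 0 ≡ 0 (mod 120)
  30^32 ≡ 0² = 0 ≡ 0 (mod 120)
  30^64 ≡ 0² = 0 ≡ 0 (mod 120)
  30^128 ≡ 0² = 0 ≡ 0 (mod 120)
134 = 128 + 4 + 2, so 30^134 = 30^128 × 30^4 × 30^2 ≡ 0 × 0 × 60 (mod 120)
Multiplying step by step:
  0 × 0 = 0 ≡ 0 (mod 120)
  0 × 60 = 0 ≡ 0 (mod 120)
Result: 30^134 ≡ 0 (mod 120)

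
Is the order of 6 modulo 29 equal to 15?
No, the actual order is 14, not 15.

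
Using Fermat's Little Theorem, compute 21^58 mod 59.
By Fermat's Little Theorem, 21^{58} ≡ 1 (mod 59) since 59 is prime and gcd(21, 59) = 1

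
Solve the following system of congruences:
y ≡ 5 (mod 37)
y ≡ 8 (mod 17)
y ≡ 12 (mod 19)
2558

Using the Chinese Remainder Theorem:
M = product of moduli = 11951
For equation 1: M_1 = 323, 323 ≡ 27 (mod 37), inverse of 323 mod 37 is 11 (check: 27 × 11 = 297 ≡ 1 (mod 37))
For equation 2: M_2 = 703, 703 ≡ 6 (mod 17), inverse of 703 mod 17 is 3 (check: 6 × 3 = 18 ≡ 1 (mod 17))
For equation 3: M_3 = 629, 629 ≡ 2 (mod 19), inverse of 629 mod 19 is 10 (check: 2 × 10 = 20 ≡ 1 (mod 19))
Combine: y ≡ Σ r_i×M_i×(M_i⁻¹ mod m_i) = 5×323×11 + 8×703×3 + 12×629×10 = 17765 + 16872 + 75480 = 110117
110117 mod 11951 = 2558
y ≡ 2558 (mod 11951)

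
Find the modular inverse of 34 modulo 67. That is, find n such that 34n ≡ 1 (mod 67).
2

Using Extended Euclidean Algorithm:
gcd(34, 67) = 1
Bezout coefficients: 34 × 2 + 67 × -1 = 1
So 34 × 2 ≡ 1 (mod 67)
The inverse is 2 mod 67 = 2
Verification: 34 × 2 = 68 = 1 × 67 + 1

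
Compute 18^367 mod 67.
Using Fermat: 18^{66} ≡ 1 (mod 67). 367 ≡ 37 (mod 66). So 18^{367} ≡ 18^{37} ≡ 13 (mod 67)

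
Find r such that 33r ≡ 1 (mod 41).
33^(-1) ≡ 5 (mod 41). Verification: 33 × 5 = 165 ≡ 1 (mod 41)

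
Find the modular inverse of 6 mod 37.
6^(-1) ≡ 31 (mod 37). Verification: 6 × 31 = 186 ≡ 1 (mod 37)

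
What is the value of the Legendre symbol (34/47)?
(34/47) = 34^{23} mod 47 = 1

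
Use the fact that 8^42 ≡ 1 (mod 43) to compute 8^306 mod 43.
By Fermat: 8^{42} ≡ 1 (mod 43). 306 ≡ 12 (mod 42). So 8^{306} ≡ 8^{12} ≡ 41 (mod 43)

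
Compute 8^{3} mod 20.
12

Using successive squaring:
Binary expansion of 3: 11
Powers of 8 mod 20 (each is the square of the previous):
  8^1 ≡ 8 (mod 20)
  8^2 ≡ 8² = 64 ≡ 4 (mod 20)
3 = 2 + 1, so 8^3 = 8^2 × 8^1 ≡ 4 × 8 (mod 20)
Multiplying step by step:
  4 × 8 = 32 ≡ 12 (mod 20)
Result: 8^3 ≡ 12 (mod 20)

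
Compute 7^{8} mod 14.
7

Using successive squaring:
Binary expansion of 8: 1000
Powers of 7 mod 14 (each is the square of the previous):
  7^1 ≡ 7 (mod 14)
  7^2 ≡ 7² = 49 ≡ 7 (mod 14)
  7^4 ≡ 7² = 49 ≡ 7 (mod 14)
  7^8 ≡ 7² = 49 ≡ 7 (mod 14)
8 is a power of 2, so 7^8 is the last square: ≡ 7 (mod 14)
Result: 7^8 ≡ 7 (mod 14)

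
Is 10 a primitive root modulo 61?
p - 1 = 60 has prime divisors 2, 3, 5. Check 10^(60/q) mod 61 for each: 10^(60/2) = 10^30 ≡ 60, 10^(60/3) = 10^20 ≡ 13, 10^(60/5) = 10^12 ≡ 58 (mod 61). None of these is 1, so 10 has order 60 = φ(61), so it is a primitive root mod 61.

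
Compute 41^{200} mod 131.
63

Using successive squaring:
Binary expansion of 200: 11001000
Powers of 41 mod 131 (each is the square of the previous):
  41^1 ≡ 41 (mod 131)
  41^2 ≡ 41² = 1681 ≡ 109 (mod 131)
  41^4 ≡ 109² = 11881 ≡ 91 (mod 131)
  41^8 ≡ 91² = 8281 ≡ 28 (mod 131)
  41^16 ≡ 28² = 784 ≡ 129 (mod 131)
  41^32 ≡ 129² = 16641 ≡ 4 (mod 131)
  41^64 ≡ 4² = 16 ≡ 16 (mod 131)
  41^128 ≡ 16² = 256 ≡ 125 (mod 131)
200 = 128 + 64 + 8, so 41^200 = 41^128 × 41^64 × 41^8 ≡ 125 × 16 × 28 (mod 131)
Multiplying step by step:
  125 × 16 = 2000 ≡ 35 (mod 131)
  35 × 28 = 980 ≡ 63 (mod 131)
Result: 41^200 ≡ 63 (mod 131)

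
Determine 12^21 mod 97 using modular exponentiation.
Using repeated squaring. 21 = 16 + 4 + 1 (binary 10101). Repeated squaring mod 97: 12^1 ≡ 12; 12^2 ≡ 12² = 144 ≡ 47; 12^4 ≡ 47² = 2209 ≡ 75; 12^8 ≡ 75² = 5625 ≡ 96; 12^16 ≡ 96² = 9216 ≡ 1. Multiply: 12^21 = 12^16 × 12^4 × 12^1 ≡ 1 × 75 × 12 (mod 97): 1 × 75 = 75 ≡ 75; 75 × 12 = 900 ≡ 27. So 12^21 ≡ 27 (mod 97).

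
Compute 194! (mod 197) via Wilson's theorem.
(196)! = (194)! × (195) × (196) ≡ -1 (mod 197). So (194)! ≡ -1 × [(196)(195)]^(-1) ≡ 98 (mod 197)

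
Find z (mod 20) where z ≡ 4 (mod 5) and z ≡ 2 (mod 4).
M = 5 × 4 = 20. M₁ = 4, y₁ ≡ 4 (mod 5). M₂ = 5, y₂ ≡ 1 (mod 4). z = 4×4×4 + 2×5×1 ≡ 14 (mod 20)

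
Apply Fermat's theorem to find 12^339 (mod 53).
By Fermat: 12^{52} ≡ 1 (mod 53). 339 ≡ 27 (mod 52). So 12^{339} ≡ 12^{27} ≡ 41 (mod 53)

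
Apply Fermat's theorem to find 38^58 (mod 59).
By Fermat's Little Theorem, 38^{58} ≡ 1 (mod 59) since 59 is prime and gcd(38, 59) = 1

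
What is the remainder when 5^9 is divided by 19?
9 = 8 + 1 (binary 1001). Repeated squaring mod 19: 5^1 ≡ 5; 5^2 ≡ 5² = 25 ≡ 6; 5^4 ≡ 6² = 36 ≡ 17; 5^8 ≡ 17² = 289 ≡ 4. Multiply: 5^9 = 5^8 × 5^1 ≡ 4 × 5 (mod 19): 4 × 5 = 20 ≡ 1. So 5^9 ≡ 1 (mod 19).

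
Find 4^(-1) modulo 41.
31

Using Extended Euclidean Algorithm:
gcd(4, 41) = 1
Bezout coefficients: 4 × -10 + 41 × 1 = 1
So 4 × -10 ≡ 1 (mod 41)
The inverse is -10 mod 41 = 31
Verification: 4 × 31 = 124 = 3 × 41 + 1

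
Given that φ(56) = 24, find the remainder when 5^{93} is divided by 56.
By Euler: 5^{24} ≡ 1 (mod 56) since gcd(5, 56) = 1. 93 = 3×24 + 21. So 5^{93} ≡ 5^{21} ≡ 13 (mod 56)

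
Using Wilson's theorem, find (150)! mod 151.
By Wilson's theorem, (150)! ≡ -1 ≡ 150 (mod 151)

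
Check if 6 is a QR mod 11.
By Euler's criterion: 6^{5} ≡ 10 (mod 11). Since this equals -1 (≡ 10), 6 is not a QR.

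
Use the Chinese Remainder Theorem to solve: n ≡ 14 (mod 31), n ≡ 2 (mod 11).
200

Using the Chinese Remainder Theorem:
M = product of moduli = 341
For equation 1: M_1 = 11, 11 ≡ 11 (mod 31), inverse of 11 mod 31 is 17 (check: 11 × 17 = 187 ≡ 1 (mod 31))
For equation 2: M_2 = 31, 31 ≡ 9 (mod 11), inverse of 31 mod 11 is 5 (check: 9 × 5 = 45 ≡ 1 (mod 11))
Combine: n ≡ Σ r_i×M_i×(M_i⁻¹ mod m_i) = 14×11×17 + 2×31×5 = 2618 + 310 = 2928
2928 mod 341 = 200
n ≡ 200 (mod 341)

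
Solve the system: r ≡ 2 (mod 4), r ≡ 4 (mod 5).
M = 4 × 5 = 20. M₁ = 5, y₁ ≡ 1 (mod 4). M₂ = 4, y₂ ≡ 4 (mod 5). r = 2×5×1 + 4×4×4 ≡ 14 (mod 20)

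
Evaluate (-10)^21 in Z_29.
Using repeated squaring. (-10) ≡ 19 (mod 29). 21 = 16 + 4 + 1 (binary 10101). Repeated squaring mod 29: 19^1 ≡ 19; 19^2 ≡ 19² = 361 ≡ 13; 19^4 ≡ 13² = 169 ≡ 24; 19^8 ≡ 24² = 576 ≡ 25; 19^16 ≡ 25² = 625 ≡ 16. Multiply: (-10)^21 ≡ 19^16 × 19^4 × 19^1 ≡ 16 × 24 × 19 (mod 29): 16 × 24 = 384 ≡ 7; 7 × 19 = 133 ≡ 17. So (-10)^21 ≡ 17 (mod 29).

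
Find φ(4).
2

Prime factorization: 4 = 2^2
Using the formula φ(n) = n × Π(1 - 1/p) for each prime factor p:
φ(4) = 4 × (1 - 1/2)
φ(4) = 2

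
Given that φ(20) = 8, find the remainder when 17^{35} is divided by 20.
By Euler: 17^{8} ≡ 1 (mod 20) since gcd(17, 20) = 1. 35 = 4×8 + 3. So 17^{35} ≡ 17^{3} ≡ 13 (mod 20)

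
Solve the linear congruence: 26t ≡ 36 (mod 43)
8

Since gcd(26, 43) = 1 divides 36, a solution exists.
Multiply both sides by the inverse of 26 mod 43:
  26^(-1) mod 43 = 5
  x ≡ 5 × 36 ≡ 180 ≡ 8 (mod 43)
Verification: 26 × 8 = 208 = 4 × 43 + 36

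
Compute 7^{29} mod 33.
19

Using successive squaring:
Binary expansion of 29: 11101
Powers of 7 mod 33 (each is the square of the previous):
  7^1 ≡ 7 (mod 33)
  7^2 ≡ 7² = 49 ≡ 16 (mod 33)
  7^4 ≡ 16² = 256 ≡ 25 (mod 33)
  7^8 ≡ 25² = 625 ≡ 31 (mod 33)
  7^16 ≡ 31² = 961 ≡ 4 (mod 33)
29 = 16 + 8 + 4 + 1, so 7^29 = 7^16 × 7^8 × 7^4 × 7^1 ≡ 4 × 31 × 25 × 7 (mod 33)
Multiplying step by step:
  4 × 31 = 124 ≡ 25 (mod 33)
  25 × 25 = 625 ≡ 31 (mod 33)
  31 × 7 = 217 ≡ 19 (mod 33)
Result: 7^29 ≡ 19 (mod 33)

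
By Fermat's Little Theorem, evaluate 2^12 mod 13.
By Fermat's Little Theorem, 2^{12} ≡ 1 (mod 13) since 13 is prime and gcd(2, 13) = 1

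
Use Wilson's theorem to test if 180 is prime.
(179)! mod 180 = 0. Since 0 ≢ -1 (mod 180), 180 is not prime.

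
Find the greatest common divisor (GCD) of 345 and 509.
1

Using the Euclidean algorithm:
345 = 0 × 509 + 345
509 = 1 × 345 + 164
345 = 2 × 164 + 17
164 = 9 × 17 + 11
17 = 1 × 11 + 6
11 = 1 × 6 + 5
6 = 1 × 5 + 1
5 = 5 × 1 + 0

GCD(345, 509) = 1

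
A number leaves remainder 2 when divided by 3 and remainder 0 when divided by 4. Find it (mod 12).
M = 3 × 4 = 12. M₁ = 4, y₁ ≡ 1 (mod 3). M₂ = 3, y₂ ≡ 3 (mod 4). t = 2×4×1 + 0×3×3 ≡ 8 (mod 12)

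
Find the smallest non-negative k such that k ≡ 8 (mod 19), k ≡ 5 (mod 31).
160

Using the Chinese Remainder Theorem:
M = product of moduli = 589
For equation 1: M_1 = 31, 31 ≡ 12 (mod 19), inverse of 31 mod 19 is 8 (check: 12 × 8 = 96 ≡ 1 (mod 19))
For equation 2: M_2 = 19, 19 ≡ 19 (mod 31), inverse of 19 mod 31 is 18 (check: 19 × 18 = 342 ≡ 1 (mod 31))
Combine: k ≡ Σ r_i×M_i×(M_i⁻¹ mod m_i) = 8×31×8 + 5×19×18 = 1984 + 1710 = 3694
3694 mod 589 = 160
k ≡ 160 (mod 589)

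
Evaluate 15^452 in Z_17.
Using Fermat: 15^{16} ≡ 1 (mod 17). 452 ≡ 4 (mod 16). So 15^{452} ≡ 15^{4} ≡ 16 (mod 17)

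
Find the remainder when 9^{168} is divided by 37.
By Fermat: 9^{36} ≡ 1 (mod 37). 168 = 4×36 + 24. So 9^{168} ≡ 9^{24} ≡ 10 (mod 37)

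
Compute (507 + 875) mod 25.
7

(507 + 875) = 1382
1382 mod 25 = 7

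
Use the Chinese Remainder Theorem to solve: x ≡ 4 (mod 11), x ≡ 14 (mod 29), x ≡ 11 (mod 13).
3755

Using the Chinese Remainder Theorem:
M = product of moduli = 4147
For equation 1: M_1 = 377, 377 ≡ 3 (mod 11), inverse of 377 mod 11 is 4 (check: 3 × 4 = 12 ≡ 1 (mod 11))
For equation 2: M_2 = 143, 143 ≡ 27 (mod 29), inverse of 143 mod 29 is 14 (check: 27 × 14 = 378 ≡ 1 (mod 29))
For equation 3: M_3 = 319, 319 ≡ 7 (mod 13), inverse of 319 mod 13 is 2 (check: 7 × 2 = 14 ≡ 1 (mod 13))
Combine: x ≡ Σ r_i×M_i×(M_i⁻¹ mod m_i) = 4×377×4 + 14×143×14 + 11×319×2 = 6032 + 28028 + 7018 = 41078
41078 mod 4147 = 3755
x ≡ 3755 (mod 4147)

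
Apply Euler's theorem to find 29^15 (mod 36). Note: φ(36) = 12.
By Euler: 29^{12} ≡ 1 (mod 36) since gcd(29, 36) = 1. 15 = 1×12 + 3. So 29^{15} ≡ 29^{3} ≡ 17 (mod 36)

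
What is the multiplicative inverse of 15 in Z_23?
20

Using Extended Euclidean Algorithm:
gcd(15, 23) = 1
Bezout coefficients: 15 × -3 + 23 × 2 = 1
So 15 × -3 ≡ 1 (mod 23)
The inverse is -3 mod 23 = 20
Verification: 15 × 20 = 300 = 13 × 23 + 1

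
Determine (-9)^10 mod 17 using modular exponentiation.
(-9) ≡ 8 (mod 17). 10 = 8 + 2 (binary 1010). Repeated squaring mod 17: 8^1 ≡ 8; 8^2 ≡ 8² = 64 ≡ 13; 8^4 ≡ 13² = 169 ≡ 16; 8^8 ≡ 16² = 256 ≡ 1. Multiply: (-9)^10 ≡ 8^8 × 8^2 ≡ 1 × 13 (mod 17): 1 × 13 = 13 ≡ 13. So (-9)^10 ≡ 13 (mod 17).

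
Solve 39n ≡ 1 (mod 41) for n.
39^(-1) ≡ 20 (mod 41). Verification: 39 × 20 = 780 ≡ 1 (mod 41)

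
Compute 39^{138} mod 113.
72

Using successive squaring:
Binary expansion of 138: 10001010
Powers of 39 mod 113 (each is the square of the previous):
  39^1 ≡ 39 (mod 113)
  39^2 ≡ 39² = 1521 ≡ 52 (mod 113)
  39^4 ≡ 52² = 2704 ≡ 105 (mod 113)
  39^8 ≡ 105² = 11025 ≡ 64 (mod 113)
  39^16 ≡ 64² = 4096 ≡ 28 (mod 113)
  39^32 ≡ 28² = 784 ≡ 106 (mod 113)
  39^64 ≡ 106² = 11236 ≡ 49 (mod 113)
  39^128 ≡ 49² = 2401 ≡ 28 (mod 113)
138 = 128 + 8 + 2, so 39^138 = 39^128 × 39^8 × 39^2 ≡ 28 × 64 × 52 (mod 113)
Multiplying step by step:
  28 × 64 = 1792 ≡ 97 (mod 113)
  97 × 52 = 5044 ≡ 72 (mod 113)
Result: 39^138 ≡ 72 (mod 113)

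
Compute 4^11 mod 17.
Using repeated squaring. 11 = 8 + 2 + 1 (binary 1011). Repeated squaring mod 17: 4^1 ≡ 4; 4^2 ≡ 4² = 16 ≡ 16; 4^4 ≡ 16² = 256 ≡ 1; 4^8 ≡ 1² = 1 ≡ 1. Multiply: 4^11 = 4^8 × 4^2 × 4^1 ≡ 1 × 16 × 4 (mod 17): 1 × 16 = 16 ≡ 16; 16 × 4 = 64 ≡ 13. So 4^11 ≡ 13 (mod 17).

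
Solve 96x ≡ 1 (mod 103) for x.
44

Using Extended Euclidean Algorithm:
gcd(96, 103) = 1
Bezout coefficients: 96 × 44 + 103 × -41 = 1
So 96 × 44 ≡ 1 (mod 103)
The inverse is 44 mod 103 = 44
Verification: 96 × 44 = 4224 = 41 × 103 + 1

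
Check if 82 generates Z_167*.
p - 1 = 166 has prime divisors 2, 83. Check 82^(166/q) mod 167 for each: 82^(166/2) = 82^83 ≡ 166, 82^(166/83) = 82^2 ≡ 44 (mod 167). None of these is 1, so 82 has order 166 = φ(167), so it is a primitive root mod 167.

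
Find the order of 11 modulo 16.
Powers of 11 mod 16: 11^1≡11, 11^2≡9, 11^3≡3, 11^4≡1. Order = 4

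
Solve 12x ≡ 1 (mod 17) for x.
10

Using Extended Euclidean Algorithm:
gcd(12, 17) = 1
Bezout coefficients: 12 × -7 + 17 × 5 = 1
So 12 × -7 ≡ 1 (mod 17)
The inverse is -7 mod 17 = 10
Verification: 12 × 10 = 120 = 7 × 17 + 1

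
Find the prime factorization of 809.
809

Divide by primes starting from smallest:
809 ÷ 809 = 1

809 = 809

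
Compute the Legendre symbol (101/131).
(101/131) = 101^{65} mod 131 = 1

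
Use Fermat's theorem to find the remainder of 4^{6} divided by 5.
1

By Fermat's Little Theorem, a^(p-1) ≡ 1 (mod p) for prime p and gcd(a, p) = 1
Here p = 5, so 4^4 ≡ 1 (mod 5)
We can reduce the exponent: 6 mod 4 = 2
So 4^6 ≡ 4^2 (mod 5)
Computing: 4^2 mod 5 = 1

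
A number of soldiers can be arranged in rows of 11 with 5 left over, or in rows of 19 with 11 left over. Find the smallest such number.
M = 11 × 19 = 209. M₁ = 19, y₁ ≡ 7 (mod 11). M₂ = 11, y₂ ≡ 7 (mod 19). t = 5×19×7 + 11×11×7 ≡ 49 (mod 209). The smallest positive such number is 49.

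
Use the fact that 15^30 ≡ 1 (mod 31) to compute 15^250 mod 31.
By Fermat: 15^{30} ≡ 1 (mod 31). 250 ≡ 10 (mod 30). So 15^{250} ≡ 15^{10} ≡ 1 (mod 31)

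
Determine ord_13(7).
Powers of 7 mod 13: 7^1≡7, 7^2≡10, 7^3≡5, 7^4≡9, 7^5≡11, 7^6≡12, 7^7≡6, 7^8≡3, 7^9≡8, 7^10≡4, 7^11≡2, 7^12≡1. Order = 12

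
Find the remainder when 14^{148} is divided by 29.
By Fermat: 14^{28} ≡ 1 (mod 29). 148 = 5×28 + 8. So 14^{148} ≡ 14^{8} ≡ 23 (mod 29)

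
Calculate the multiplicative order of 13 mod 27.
Powers of 13 mod 27: 13^1≡13, 13^2≡7, 13^3≡10, 13^4≡22, 13^5≡16, 13^6≡19, 13^7≡4, 13^8≡25, 13^9≡1. Order = 9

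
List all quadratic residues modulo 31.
QRs mod 31: {1, 2, 4, 5, 7, 8, 9, 10, 14, 16, 18, 19, 20, 25, 28}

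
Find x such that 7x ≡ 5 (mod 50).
15

Since gcd(7, 50) = 1 divides 5, a solution exists.
Multiply both sides by the inverse of 7 mod 50:
  7^(-1) mod 50 = 43
  x ≡ 43 × 5 ≡ 215 ≡ 15 (mod 50)
Verification: 7 × 15 = 105 = 2 × 50 + 5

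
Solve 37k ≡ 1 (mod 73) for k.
2

Using Extended Euclidean Algorithm:
gcd(37, 73) = 1
Bezout coefficients: 37 × 2 + 73 × -1 = 1
So 37 × 2 ≡ 1 (mod 73)
The inverse is 2 mod 73 = 2
Verification: 37 × 2 = 74 = 1 × 73 + 1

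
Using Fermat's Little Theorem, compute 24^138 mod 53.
By Fermat: 24^{52} ≡ 1 (mod 53). 138 = 2×52 + 34. So 24^{138} ≡ 24^{34} ≡ 16 (mod 53)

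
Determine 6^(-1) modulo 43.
6^(-1) ≡ 36 (mod 43). Verification: 6 × 36 = 216 ≡ 1 (mod 43)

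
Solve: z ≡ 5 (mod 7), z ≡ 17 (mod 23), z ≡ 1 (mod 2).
M = 7 × 23 × 2 = 322. M₁ = 46, y₁ ≡ 2 (mod 7). M₂ = 14, y₂ ≡ 5 (mod 23). M₃ = 161, y₃ ≡ 1 (mod 2). z = 5×46×2 + 17×14×5 + 1×161×1 ≡ 201 (mod 322)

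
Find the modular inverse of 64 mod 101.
64^(-1) ≡ 30 (mod 101). Verification: 64 × 30 = 1920 ≡ 1 (mod 101)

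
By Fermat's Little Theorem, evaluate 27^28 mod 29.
By Fermat's Little Theorem, 27^{28} ≡ 1 (mod 29) since 29 is prime and gcd(27, 29) = 1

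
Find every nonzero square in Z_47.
QRs mod 47: {1, 2, 3, 4, 6, 7, 8, 9, 12, 14, 16, 17, 18, 21, 24, 25, 27, 28, 32, 34, 36, 37, 42}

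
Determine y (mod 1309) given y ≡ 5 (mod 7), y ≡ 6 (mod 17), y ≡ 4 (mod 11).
873

Using the Chinese Remainder Theorem:
M = product of moduli = 1309
For equation 1: M_1 = 187, 187 ≡ 5 (mod 7), inverse of 187 mod 7 is 3 (check: 5 × 3 = 15 ≡ 1 (mod 7))
For equation 2: M_2 = 77, 77 ≡ 9 (mod 17), inverse of 77 mod 17 is 2 (check: 9 × 2 = 18 ≡ 1 (mod 17))
For equation 3: M_3 = 119, 119 ≡ 9 (mod 11), inverse of 119 mod 11 is 5 (check: 9 × 5 = 45 ≡ 1 (mod 11))
Combine: y ≡ Σ r_i×M_i×(M_i⁻¹ mod m_i) = 5×187×3 + 6×77×2 + 4×119×5 = 2805 + 924 + 2380 = 6109
6109 mod 1309 = 873
y ≡ 873 (mod 1309)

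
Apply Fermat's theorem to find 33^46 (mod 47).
By Fermat's Little Theorem, 33^{46} ≡ 1 (mod 47) since 47 is prime and gcd(33, 47) = 1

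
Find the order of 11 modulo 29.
Powers of 11 mod 29: 11^1≡11, 11^2≡5, 11^3≡26, 11^4≡25, 11^5≡14, 11^6≡9, 11^7≡12, 11^8≡16, 11^9≡2, 11^10≡22, 11^11≡10, 11^12≡23, 11^13≡21, 11^14≡28, 11^15≡18, 11^16≡24, 11^17≡3, 11^18≡4, 11^19≡15, 11^20≡20, 11^21≡17, 11^22≡13, 11^23≡27, 11^24≡7, 11^25≡19, 11^26≡6, 11^27≡8, 11^28≡1. Order = 28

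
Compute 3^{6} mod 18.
9

Using successive squaring:
Binary expansion of 6: 110
Powers of 3 mod 18 (each is the square of the previous):
  3^1 ≡ 3 (mod 18)
  3^2 ≡ 3² = 9 ≡ 9 (mod 18)
  3^4 ≡ 9² = 81 ≡ 9 (mod 18)
6 = 4 + 2, so 3^6 = 3^4 × 3^2 ≡ 9 × 9 (mod 18)
Multiplying step by step:
  9 × 9 = 81 ≡ 9 (mod 18)
Result: 3^6 ≡ 9 (mod 18)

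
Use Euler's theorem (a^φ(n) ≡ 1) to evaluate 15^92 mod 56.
By Euler: 15^{24} ≡ 1 (mod 56) since gcd(15, 56) = 1. 92 = 3×24 + 20. So 15^{92} ≡ 15^{20} ≡ 1 (mod 56)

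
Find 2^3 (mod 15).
3 = 2 + 1 (binary 11). Repeated squaring mod 15: 2^1 ≡ 2; 2^2 ≡ 2² = 4 ≡ 4. Multiply: 2^3 = 2^2 × 2^1 ≡ 4 × 2 (mod 15): 4 × 2 = 8 ≡ 8. So 2^3 ≡ 8 (mod 15).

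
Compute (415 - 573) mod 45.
22

(415 - 573) = -158
-158 mod 45 = 22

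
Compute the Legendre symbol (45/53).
(45/53) = 45^{26} mod 53 = -1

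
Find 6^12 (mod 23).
Using repeated squaring. 12 = 8 + 4 (binary 1100). Repeated squaring mod 23: 6^1 ≡ 6; 6^2 ≡ 6² = 36 ≡ 13; 6^4 ≡ 13² = 169 ≡ 8; 6^8 ≡ 8² = 64 ≡ 18. Multiply: 6^12 = 6^8 × 6^4 ≡ 18 × 8 (mod 23): 18 × 8 = 144 ≡ 6. So 6^12 ≡ 6 (mod 23).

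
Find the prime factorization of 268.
2^2 × 67

Divide by primes starting from smallest:
268 ÷ 2 = 134
134 ÷ 2 = 67
67 ÷ 67 = 1

268 = 2^2 × 67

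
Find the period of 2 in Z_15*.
Powers of 2 mod 15: 2^1≡2, 2^2≡4, 2^3≡8, 2^4≡1. Order = 4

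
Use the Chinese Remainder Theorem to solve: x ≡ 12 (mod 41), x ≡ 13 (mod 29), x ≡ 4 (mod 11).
12599

Using the Chinese Remainder Theorem:
M = product of moduli = 13079
For equation 1: M_1 = 319, 319 ≡ 32 (mod 41), inverse of 319 mod 41 is 9 (check: 32 × 9 = 288 ≡ 1 (mod 41))
For equation 2: M_2 = 451, 451 ≡ 16 (mod 29), inverse of 451 mod 29 is 20 (check: 16 × 20 = 320 ≡ 1 (mod 29))
For equation 3: M_3 = 1189, 1189 ≡ 1 (mod 11), inverse of 1189 mod 11 is 1 (check: 1 × 1 = 1 ≡ 1 (mod 11))
Combine: x ≡ Σ r_i×M_i×(M_i⁻¹ mod m_i) = 12×319×9 + 13×451×20 + 4×1189×1 = 34452 + 117260 + 4756 = 156468
156468 mod 13079 = 12599
x ≡ 12599 (mod 13079)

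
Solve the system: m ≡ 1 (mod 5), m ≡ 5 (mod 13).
M = 5 × 13 = 65. M₁ = 13, y₁ ≡ 2 (mod 5). M₂ = 5, y₂ ≡ 8 (mod 13). m = 1×13×2 + 5×5×8 ≡ 31 (mod 65)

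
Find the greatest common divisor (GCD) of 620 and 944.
4

Using the Euclidean algorithm:
620 = 0 × 944 + 620
944 = 1 × 620 + 324
620 = 1 × 324 + 296
324 = 1 × 296 + 28
296 = 10 × 28 + 16
28 = 1 × 16 + 12
16 = 1 × 12 + 4
12 = 3 × 4 + 0

GCD(620, 944) = 4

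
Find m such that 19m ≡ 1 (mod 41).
19^(-1) ≡ 13 (mod 41). Verification: 19 × 13 = 247 ≡ 1 (mod 41)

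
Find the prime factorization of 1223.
1223

Divide by primes starting from smallest:
1223 ÷ 1223 = 1

1223 = 1223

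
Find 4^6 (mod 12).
6 = 4 + 2 (binary 110). Repeated squaring mod 12: 4^1 ≡ 4; 4^2 ≡ 4² = 16 ≡ 4; 4^4 ≡ 4² = 16 ≡ 4. Multiply: 4^6 = 4^4 × 4^2 ≡ 4 × 4 (mod 12): 4 × 4 = 16 ≡ 4. So 4^6 ≡ 4 (mod 12).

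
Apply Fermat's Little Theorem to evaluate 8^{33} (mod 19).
18

By Fermat's Little Theorem, a^(p-1) ≡ 1 (mod p) for prime p and gcd(a, p) = 1
Here p = 19, so 8^18 ≡ 1 (mod 19)
We can reduce the exponent: 33 mod 18 = 15
So 8^33 ≡ 8^15 (mod 19)
Computing: 8^15 mod 19 = 18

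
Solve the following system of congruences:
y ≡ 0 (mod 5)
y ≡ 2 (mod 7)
30

Using the Chinese Remainder Theorem:
M = product of moduli = 35
For equation 1: M_1 = 7, 7 ≡ 2 (mod 5), inverse of 7 mod 5 is 3 (check: 2 × 3 = 6 ≡ 1 (mod 5))
For equation 2: M_2 = 5, 5 ≡ 5 (mod 7), inverse of 5 mod 7 is 3 (check: 5 × 3 = 15 ≡ 1 (mod 7))
Combine: y ≡ Σ r_i×M_i×(M_i⁻¹ mod m_i) = 0×7×3 + 2×5×3 = 0 + 30 = 30
30 mod 35 = 30
y ≡ 30 (mod 35)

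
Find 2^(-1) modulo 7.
4

Using Extended Euclidean Algorithm:
gcd(2, 7) = 1
Bezout coefficients: 2 × -3 + 7 × 1 = 1
So 2 × -3 ≡ 1 (mod 7)
The inverse is -3 mod 7 = 4
Verification: 2 × 4 = 8 = 1 × 7 + 1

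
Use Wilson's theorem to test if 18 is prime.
(17)! mod 18 = 0. Since 0 ≢ -1 (mod 18), 18 is not prime.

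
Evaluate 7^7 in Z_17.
7 = 4 + 2 + 1 (binary 111). Repeated squaring mod 17: 7^1 ≡ 7; 7^2 ≡ 7² = 49 ≡ 15; 7^4 ≡ 15² = 225 ≡ 4. Multiply: 7^7 = 7^4 × 7^2 × 7^1 ≡ 4 × 15 × 7 (mod 17): 4 × 15 = 60 ≡ 9; 9 × 7 = 63 ≡ 12. So 7^7 ≡ 12 (mod 17).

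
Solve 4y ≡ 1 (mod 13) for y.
4^(-1) ≡ 10 (mod 13). Verification: 4 × 10 = 40 ≡ 1 (mod 13)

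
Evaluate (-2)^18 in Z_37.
Using repeated squaring. (-2) ≡ 35 (mod 37). 18 = 16 + 2 (binary 10010). Repeated squaring mod 37: 35^1 ≡ 35; 35^2 ≡ 35² = 1225 ≡ 4; 35^4 ≡ 4² = 16 ≡ 16; 35^8 ≡ 16² = 256 ≡ 34; 35^16 ≡ 34² = 1156 ≡ 9. Multiply: (-2)^18 ≡ 35^16 × 35^2 ≡ 9 × 4 (mod 37): 9 × 4 = 36 ≡ 36. So (-2)^18 ≡ 36 (mod 37).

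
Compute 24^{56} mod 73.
8

Using successive squaring:
Binary expansion of 56: 111000
Powers of 24 mod 73 (each is the square of the previous):
  24^1 ≡ 24 (mod 73)
  24^2 ≡ 24² = 576 ≡ 65 (mod 73)
  24^4 ≡ 65² = 4225 ≡ 64 (mod 73)
  24^8 ≡ 64² = 4096 ≡ 8 (mod 73)
  24^16 ≡ 8² = 64 ≡ 64 (mod 73)
  24^32 ≡ 64² = 4096 ≡ 8 (mod 73)
56 = 32 + 16 + 8, so 24^56 = 24^32 × 24^16 × 24^8 ≡ 8 × 64 × 8 (mod 73)
Multiplying step by step:
  8 × 64 = 512 ≡ 1 (mod 73)
  1 × 8 = 8 ≡ 8 (mod 73)
Result: 24^56 ≡ 8 (mod 73)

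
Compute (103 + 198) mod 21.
7

(103 + 198) = 301
301 mod 21 = 7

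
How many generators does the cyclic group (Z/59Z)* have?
28

The number of primitive roots modulo p is φ(p-1) = φ(58)
φ(58) = 28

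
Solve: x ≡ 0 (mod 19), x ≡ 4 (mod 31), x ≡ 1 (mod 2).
M = 19 × 31 × 2 = 1178. M₁ = 62, y₁ ≡ 4 (mod 19). M₂ = 38, y₂ ≡ 9 (mod 31). M₃ = 589, y₃ ≡ 1 (mod 2). x = 0×62×4 + 4×38×9 + 1×589×1 ≡ 779 (mod 1178)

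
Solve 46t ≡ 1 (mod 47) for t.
46

Using Extended Euclidean Algorithm:
gcd(46, 47) = 1
Bezout coefficients: 46 × -1 + 47 × 1 = 1
So 46 × -1 ≡ 1 (mod 47)
The inverse is -1 mod 47 = 46
Verification: 46 × 46 = 2116 = 45 × 47 + 1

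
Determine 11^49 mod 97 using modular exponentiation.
Using repeated squaring. 49 = 32 + 16 + 1 (binary 110001). Repeated squaring mod 97: 11^1 ≡ 11; 11^2 ≡ 11² = 121 ≡ 24; 11^4 ≡ 24² = 576 ≡ 91; 11^8 ≡ 91² = 8281 ≡ 36; 11^16 ≡ 36² = 1296 ≡ 35; 11^32 ≡ 35² = 1225 ≡ 61. Multiply: 11^49 = 11^32 × 11^16 × 11^1 ≡ 61 × 35 × 11 (mod 97): 61 × 35 = 2135 ≡ 1; 1 × 11 = 11 ≡ 11. So 11^49 ≡ 11 (mod 97).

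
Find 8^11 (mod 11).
Using Fermat: 8^{10} ≡ 1 (mod 11). 11 ≡ 1 (mod 10). So 8^{11} ≡ 8^{1} ≡ 8 (mod 11)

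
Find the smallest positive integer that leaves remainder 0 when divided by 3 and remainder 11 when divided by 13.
M = 3 × 13 = 39. M₁ = 13, y₁ ≡ 1 (mod 3). M₂ = 3, y₂ ≡ 9 (mod 13). m = 0×13×1 + 11×3×9 ≡ 24 (mod 39). The smallest positive such number is 24.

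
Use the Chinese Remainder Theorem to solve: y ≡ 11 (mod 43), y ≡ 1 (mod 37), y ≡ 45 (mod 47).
47139

Using the Chinese Remainder Theorem:
M = product of moduli = 74777
For equation 1: M_1 = 1739, 1739 ≡ 19 (mod 43), inverse of 1739 mod 43 is 34 (check: 19 × 34 = 646 ≡ 1 (mod 43))
For equation 2: M_2 = 2021, 2021 ≡ 23 (mod 37), inverse of 2021 mod 37 is 29 (check: 23 × 29 = 667 ≡ 1 (mod 37))
For equation 3: M_3 = 1591, 1591 ≡ 40 (mod 47), inverse of 1591 mod 47 is 20 (check: 40 × 20 = 800 ≡ 1 (mod 47))
Combine: y ≡ Σ r_i×M_i×(M_i⁻¹ mod m_i) = 11×1739×34 + 1×2021×29 + 45×1591×20 = 650386 + 58609 + 1431900 = 2140895
2140895 mod 74777 = 47139
y ≡ 47139 (mod 74777)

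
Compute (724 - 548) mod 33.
11

(724 - 548) = 176
176 mod 33 = 11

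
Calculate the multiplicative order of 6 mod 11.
Powers of 6 mod 11: 6^1≡6, 6^2≡3, 6^3≡7, 6^4≡9, 6^5≡10, 6^6≡5, 6^7≡8, 6^8≡4, 6^9≡2, 6^10≡1. Order = 10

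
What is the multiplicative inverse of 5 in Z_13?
8

Using Extended Euclidean Algorithm:
gcd(5, 13) = 1
Bezout coefficients: 5 × -5 + 13 × 2 = 1
So 5 × -5 ≡ 1 (mod 13)
The inverse is -5 mod 13 = 8
Verification: 5 × 8 = 40 = 3 × 13 + 1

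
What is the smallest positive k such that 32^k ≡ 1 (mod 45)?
Powers of 32 mod 45: 32^1≡32, 32^2≡34, 32^3≡8, 32^4≡31, 32^5≡2, 32^6≡19, 32^7≡23, 32^8≡16, 32^9≡17, 32^10≡4, 32^11≡38, 32^12≡1. Order = 12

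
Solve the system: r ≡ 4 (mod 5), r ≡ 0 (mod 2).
M = 5 × 2 = 10. M₁ = 2, y₁ ≡ 3 (mod 5). M₂ = 5, y₂ ≡ 1 (mod 2). r = 4×2×3 + 0×5×1 ≡ 4 (mod 10)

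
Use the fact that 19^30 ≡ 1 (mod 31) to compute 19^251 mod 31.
By Fermat: 19^{30} ≡ 1 (mod 31). 251 ≡ 11 (mod 30). So 19^{251} ≡ 19^{11} ≡ 10 (mod 31)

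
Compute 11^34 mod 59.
Using repeated squaring. 34 = 32 + 2 (binary 100010). Repeated squaring mod 59: 11^1 ≡ 11; 11^2 ≡ 11² = 121 ≡ 3; 11^4 ≡ 3² = 9 ≡ 9; 11^8 ≡ 9² = 81 ≡ 22; 11^16 ≡ 22² = 484 ≡ 12; 11^32 ≡ 12² = 144 ≡ 26. Multiply: 11^34 = 11^32 × 11^2 ≡ 26 × 3 (mod 59): 26 × 3 = 78 ≡ 19. So 11^34 ≡ 19 (mod 59).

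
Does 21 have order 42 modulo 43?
p - 1 = 42 has prime divisors 2, 3, 7. Check 21^(42/q) mod 43 for each: 21^(42/2) = 21^21 ≡ 1, 21^(42/3) = 21^14 ≡ 1, 21^(42/7) = 21^6 ≡ 41 (mod 43). Since 21^21 ≡ 1 (mod 43), the order of 21 divides 21 (in fact the order is 7) ≠ 42, so it is not a primitive root.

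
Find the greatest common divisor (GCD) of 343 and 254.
1

Using the Euclidean algorithm:
343 = 1 × 254 + 89
254 = 2 × 89 + 76
89 = 1 × 76 + 13
76 = 5 × 13 + 11
13 = 1 × 11 + 2
11 = 5 × 2 + 1
2 = 2 × 1 + 0

GCD(343, 254) = 1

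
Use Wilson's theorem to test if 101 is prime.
(100)! mod 101 = 100. Since 100 ≡ -1 (mod 101), 101 is prime.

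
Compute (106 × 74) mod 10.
4

(106 × 74) = 7844
7844 mod 10 = 4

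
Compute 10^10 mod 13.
10 = 8 + 2 (binary 1010). Repeated squaring mod 13: 10^1 ≡ 10; 10^2 ≡ 10² = 100 ≡ 9; 10^4 ≡ 9² = 81 ≡ 3; 10^8 ≡ 3² = 9 ≡ 9. Multiply: 10^10 = 10^8 × 10^2 ≡ 9 × 9 (mod 13): 9 × 9 = 81 ≡ 3. So 10^10 ≡ 3 (mod 13).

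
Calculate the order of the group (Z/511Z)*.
432

Prime factorization: 511 = 7 × 73
Using the formula φ(n) = n × Π(1 - 1/p) for each prime factor p:
φ(511) = 511 × (1 - 1/7) × (1 - 1/73)
φ(511) = 432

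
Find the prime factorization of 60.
2^2 × 3 × 5

Divide by primes starting from smallest:
60 ÷ 2 = 30
30 ÷ 2 = 15
15 ÷ 3 = 5
5 ÷ 5 = 1

60 = 2^2 × 3 × 5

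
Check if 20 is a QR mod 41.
By Euler's criterion: 20^{20} ≡ 1 (mod 41). Since this equals 1, 20 is a QR.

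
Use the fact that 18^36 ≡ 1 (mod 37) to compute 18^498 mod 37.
By Fermat: 18^{36} ≡ 1 (mod 37). 498 ≡ 30 (mod 36). So 18^{498} ≡ 18^{30} ≡ 27 (mod 37)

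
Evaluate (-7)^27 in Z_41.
Using repeated squaring. (-7) ≡ 34 (mod 41). 27 = 16 + 8 + 2 + 1 (binary 11011). Repeated squaring mod 41: 34^1 ≡ 34; 34^2 ≡ 34² = 1156 ≡ 8; 34^4 ≡ 8² = 64 ≡ 23; 34^8 ≡ 23² = 529 ≡ 37; 34^16 ≡ 37² = 1369 ≡ 16. Multiply: (-7)^27 ≡ 34^16 × 34^8 × 34^2 × 34^1 ≡ 16 × 37 × 8 × 34 (mod 41): 16 × 37 = 592 ≡ 18; 18 × 8 = 144 ≡ 21; 21 × 34 = 714 ≡ 17. So (-7)^27 ≡ 17 (mod 41).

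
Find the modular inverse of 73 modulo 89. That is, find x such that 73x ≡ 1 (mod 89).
50

Using Extended Euclidean Algorithm:
gcd(73, 89) = 1
Bezout coefficients: 73 × -39 + 89 × 32 = 1
So 73 × -39 ≡ 1 (mod 89)
The inverse is -39 mod 89 = 50
Verification: 73 × 50 = 3650 = 41 × 89 + 1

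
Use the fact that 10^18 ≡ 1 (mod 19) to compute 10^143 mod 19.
By Fermat: 10^{18} ≡ 1 (mod 19). 143 = 7×18 + 17. So 10^{143} ≡ 10^{17} ≡ 2 (mod 19)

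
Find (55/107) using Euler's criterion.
(55/107) = 55^{53} mod 107 = -1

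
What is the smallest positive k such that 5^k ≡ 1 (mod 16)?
Powers of 5 mod 16: 5^1≡5, 5^2≡9, 5^3≡13, 5^4≡1. Order = 4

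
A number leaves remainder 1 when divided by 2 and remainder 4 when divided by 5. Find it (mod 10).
M = 2 × 5 = 10. M₁ = 5, y₁ ≡ 1 (mod 2). M₂ = 2, y₂ ≡ 3 (mod 5). x = 1×5×1 + 4×2×3 ≡ 9 (mod 10)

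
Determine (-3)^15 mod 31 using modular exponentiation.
Using repeated squaring. (-3) ≡ 28 (mod 31). 15 = 8 + 4 + 2 + 1 (binary 1111). Repeated squaring mod 31: 28^1 ≡ 28; 28^2 ≡ 28² = 784 ≡ 9; 28^4 ≡ 9² = 81 ≡ 19; 28^8 ≡ 19² = 361 ≡ 20. Multiply: (-3)^15 ≡ 28^8 × 28^4 × 28^2 × 28^1 ≡ 20 × 19 × 9 × 28 (mod 31): 20 × 19 = 380 ≡ 8; 8 × 9 = 72 ≡ 10; 10 × 28 = 280 ≡ 1. So (-3)^15 ≡ 1 (mod 31).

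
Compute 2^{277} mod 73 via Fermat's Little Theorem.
55

By Fermat's Little Theorem, a^(p-1) ≡ 1 (mod p) for prime p and gcd(a, p) = 1
Here p = 73, so 2^72 ≡ 1 (mod 73)
We can reduce the exponent: 277 mod 72 = 61
So 2^277 ≡ 2^61 (mod 73)
Computing: 2^61 mod 73 = 55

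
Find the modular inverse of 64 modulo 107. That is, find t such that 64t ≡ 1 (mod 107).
102

Using Extended Euclidean Algorithm:
gcd(64, 107) = 1
Bezout coefficients: 64 × -5 + 107 × 3 = 1
So 64 × -5 ≡ 1 (mod 107)
The inverse is -5 mod 107 = 102
Verification: 64 × 102 = 6528 = 61 × 107 + 1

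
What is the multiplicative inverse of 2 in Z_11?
6

Using Extended Euclidean Algorithm:
gcd(2, 11) = 1
Bezout coefficients: 2 × -5 + 11 × 1 = 1
So 2 × -5 ≡ 1 (mod 11)
The inverse is -5 mod 11 = 6
Verification: 2 × 6 = 12 = 1 × 11 + 1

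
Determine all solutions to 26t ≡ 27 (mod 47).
39

Since gcd(26, 47) = 1 divides 27, a solution exists.
Multiply both sides by the inverse of 26 mod 47:
  26^(-1) mod 47 = 38
  x ≡ 38 × 27 ≡ 1026 ≡ 39 (mod 47)
Verification: 26 × 39 = 1014 = 21 × 47 + 27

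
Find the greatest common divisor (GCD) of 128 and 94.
2

Using the Euclidean algorithm:
128 = 1 × 94 + 34
94 = 2 × 34 + 26
34 = 1 × 26 + 8
26 = 3 × 8 + 2
8 = 4 × 2 + 0

GCD(128, 94) = 2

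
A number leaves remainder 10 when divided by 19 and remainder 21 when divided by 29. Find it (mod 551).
M = 19 × 29 = 551. M₁ = 29, y₁ ≡ 2 (mod 19). M₂ = 19, y₂ ≡ 26 (mod 29). r = 10×29×2 + 21×19×26 ≡ 485 (mod 551)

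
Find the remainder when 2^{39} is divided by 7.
By Fermat: 2^{6} ≡ 1 (mod 7). 39 = 6×6 + 3. So 2^{39} ≡ 2^{3} ≡ 1 (mod 7)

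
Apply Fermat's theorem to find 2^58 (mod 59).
By Fermat's Little Theorem, 2^{58} ≡ 1 (mod 59) since 59 is prime and gcd(2, 59) = 1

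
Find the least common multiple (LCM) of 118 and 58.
3422

First find GCD(118, 58) using the Euclidean algorithm:
118 = 2 × 58 + 2
58 = 29 × 2 + 0
GCD(118, 58) = 2

LCM formula: LCM(a, b) = (a × b) / GCD(a, b)
LCM(118, 58) = (118 × 58) / 2
LCM(118, 58) = 6844 / 2
LCM(118, 58) = 3422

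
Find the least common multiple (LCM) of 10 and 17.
170

First find GCD(10, 17) using the Euclidean algorithm:
10 = 0 × 17 + 10
17 = 1 × 10 + 7
10 = 1 × 7 + 3
7 = 2 × 3 + 1
3 = 3 × 1 + 0
GCD(10, 17) = 1

LCM formula: LCM(a, b) = (a × b) / GCD(a, b)
LCM(10, 17) = (10 × 17) / 1
LCM(10, 17) = 170 / 1
LCM(10, 17) = 170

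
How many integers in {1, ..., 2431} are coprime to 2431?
1920

Prime factorization: 2431 = 11 × 13 × 17
Using the formula φ(n) = n × Π(1 - 1/p) for each prime factor p:
φ(2431) = 2431 × (1 - 1/11) × (1 - 1/13) × (1 - 1/17)
φ(2431) = 1920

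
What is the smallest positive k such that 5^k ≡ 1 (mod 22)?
Powers of 5 mod 22: 5^1≡5, 5^2≡3, 5^3≡15, 5^4≡9, 5^5≡1. Order = 5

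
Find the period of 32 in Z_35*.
Powers of 32 mod 35: 32^1≡32, 32^2≡9, 32^3≡8, 32^4≡11, 32^5≡2, 32^6≡29, 32^7≡18, 32^8≡16, 32^9≡22, 32^10≡4, 32^11≡23, 32^12≡1. Order = 12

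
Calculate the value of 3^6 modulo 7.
6 = 4 + 2 (binary 110). Repeated squaring mod 7: 3^1 ≡ 3; 3^2 ≡ 3² = 9 ≡ 2; 3^4 ≡ 2² = 4 ≡ 4. Multiply: 3^6 = 3^4 × 3^2 ≡ 4 × 2 (mod 7): 4 × 2 = 8 ≡ 1. So 3^6 ≡ 1 (mod 7).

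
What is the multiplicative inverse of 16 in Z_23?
16^(-1) ≡ 13 (mod 23). Verification: 16 × 13 = 208 ≡ 1 (mod 23)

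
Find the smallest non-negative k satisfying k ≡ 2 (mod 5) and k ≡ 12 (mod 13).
M = 5 × 13 = 65. M₁ = 13, y₁ ≡ 2 (mod 5). M₂ = 5, y₂ ≡ 8 (mod 13). k = 2×13×2 + 12×5×8 ≡ 12 (mod 65)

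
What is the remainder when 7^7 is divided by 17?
7 = 4 + 2 + 1 (binary 111). Repeated squaring mod 17: 7^1 ≡ 7; 7^2 ≡ 7² = 49 ≡ 15; 7^4 ≡ 15² = 225 ≡ 4. Multiply: 7^7 = 7^4 × 7^2 × 7^1 ≡ 4 × 15 × 7 (mod 17): 4 × 15 = 60 ≡ 9; 9 × 7 = 63 ≡ 12. So 7^7 ≡ 12 (mod 17).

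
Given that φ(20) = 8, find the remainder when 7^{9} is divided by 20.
By Euler: 7^{8} ≡ 1 (mod 20) since gcd(7, 20) = 1. 9 = 1×8 + 1. So 7^{9} ≡ 7^{1} ≡ 7 (mod 20)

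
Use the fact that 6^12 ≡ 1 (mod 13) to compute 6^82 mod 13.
By Fermat: 6^{12} ≡ 1 (mod 13). 82 = 6×12 + 10. So 6^{82} ≡ 6^{10} ≡ 4 (mod 13)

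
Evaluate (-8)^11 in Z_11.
Using Fermat: (-8)^{10} ≡ 1 (mod 11). 11 ≡ 1 (mod 10). So (-8)^{11} ≡ (-8)^{1} ≡ 3 (mod 11)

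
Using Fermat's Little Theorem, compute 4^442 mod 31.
By Fermat: 4^{30} ≡ 1 (mod 31). 442 ≡ 22 (mod 30). So 4^{442} ≡ 4^{22} ≡ 16 (mod 31)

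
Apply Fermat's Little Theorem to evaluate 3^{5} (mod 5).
3

By Fermat's Little Theorem, a^(p-1) ≡ 1 (mod p) for prime p and gcd(a, p) = 1
Here p = 5, so 3^4 ≡ 1 (mod 5)
We can reduce the exponent: 5 mod 4 = 1
So 3^5 ≡ 3^1 (mod 5)
Computing: 3^1 mod 5 = 3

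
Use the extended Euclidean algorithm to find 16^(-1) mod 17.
Extended GCD: 16(-1) + 17(1) = 1. So 16^(-1) ≡ 16 ≡ 16 (mod 17). Verify: 16 × 16 = 256 ≡ 1 (mod 17)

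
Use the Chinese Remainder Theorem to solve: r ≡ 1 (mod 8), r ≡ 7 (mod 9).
M = 8 × 9 = 72. M₁ = 9, y₁ ≡ 1 (mod 8). M₂ = 8, y₂ ≡ 8 (mod 9). r = 1×9×1 + 7×8×8 ≡ 25 (mod 72)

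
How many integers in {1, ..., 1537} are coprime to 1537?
1456

Prime factorization: 1537 = 29 × 53
Using the formula φ(n) = n × Π(1 - 1/p) for each prime factor p:
φ(1537) = 1537 × (1 - 1/29) × (1 - 1/53)
φ(1537) = 1456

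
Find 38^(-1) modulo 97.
23

Using Extended Euclidean Algorithm:
gcd(38, 97) = 1
Bezout coefficients: 38 × 23 + 97 × -9 = 1
So 38 × 23 ≡ 1 (mod 97)
The inverse is 23 mod 97 = 23
Verification: 38 × 23 = 874 = 9 × 97 + 1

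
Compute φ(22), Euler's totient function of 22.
10

Prime factorization: 22 = 2 × 11
Using the formula φ(n) = n × Π(1 - 1/p) for each prime factor p:
φ(22) = 22 × (1 - 1/2) × (1 - 1/11)
φ(22) = 10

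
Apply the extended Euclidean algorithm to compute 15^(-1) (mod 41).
Extended GCD: 15(11) + 41(-4) = 1. So 15^(-1) ≡ 11 ≡ 11 (mod 41). Verify: 15 × 11 = 165 ≡ 1 (mod 41)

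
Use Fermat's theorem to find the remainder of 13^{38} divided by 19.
17

By Fermat's Little Theorem, a^(p-1) ≡ 1 (mod p) for prime p and gcd(a, p) = 1
Here p = 19, so 13^18 ≡ 1 (mod 19)
We can reduce the exponent: 38 mod 18 = 2
So 13^38 ≡ 13^2 (mod 19)
Computing: 13^2 mod 19 = 17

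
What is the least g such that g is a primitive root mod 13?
p - 1 = 12 has prime divisors 2, 3. h is a primitive root mod 13 iff h^(12/q) ≢ 1 (mod 13) for each such q.
h = 2: 2^6 ≡ 12, 2^4 ≡ 3 (mod 13); none is 1, so 2 has order 12 and is a primitive root.
The smallest primitive root mod 13 is g = 2.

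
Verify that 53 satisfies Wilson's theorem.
(52)! mod 53 = 52. Since this equals -1 (mod 53), Wilson confirms 53 is prime.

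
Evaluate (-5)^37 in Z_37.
Using Fermat: (-5)^{36} ≡ 1 (mod 37). 37 ≡ 1 (mod 36). So (-5)^{37} ≡ (-5)^{1} ≡ 32 (mod 37)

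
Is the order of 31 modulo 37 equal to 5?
No, the actual order is 4, not 5.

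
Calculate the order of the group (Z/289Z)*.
272

Prime factorization: 289 = 17^2
Using the formula φ(n) = n × Π(1 - 1/p) for each prime factor p:
φ(289) = 289 × (1 - 1/17)
φ(289) = 272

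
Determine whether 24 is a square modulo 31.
By Euler's criterion: 24^{15} ≡ 30 (mod 31). Since this equals -1 (≡ 30), 24 is not a QR.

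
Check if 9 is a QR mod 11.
By Euler's criterion: 9^{5} ≡ 1 (mod 11). Since this equals 1, 9 is a QR.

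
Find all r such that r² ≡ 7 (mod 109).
The square roots of 7 mod 109 are 15 and 94. Verify: 15² = 225 ≡ 7 (mod 109)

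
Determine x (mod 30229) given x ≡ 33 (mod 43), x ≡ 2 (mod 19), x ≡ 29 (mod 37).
24930

Using the Chinese Remainder Theorem:
M = product of moduli = 30229
For equation 1: M_1 = 703, 703 ≡ 15 (mod 43), inverse of 703 mod 43 is 23 (check: 15 × 23 = 345 ≡ 1 (mod 43))
For equation 2: M_2 = 1591, 1591 ≡ 14 (mod 19), inverse of 1591 mod 19 is 15 (check: 14 × 15 = 210 ≡ 1 (mod 19))
For equation 3: M_3 = 817, 817 ≡ 3 (mod 37), inverse of 817 mod 37 is 25 (check: 3 × 25 = 75 ≡ 1 (mod 37))
Combine: x ≡ Σ r_i×M_i×(M_i⁻¹ mod m_i) = 33×703×23 + 2×1591×15 + 29×817×25 = 533577 + 47730 + 592325 = 1173632
1173632 mod 30229 = 24930
x ≡ 24930 (mod 30229)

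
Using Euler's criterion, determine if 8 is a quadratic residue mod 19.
By Euler's criterion: 8^{9} ≡ 18 (mod 19). Since this equals -1 (≡ 18), 8 is not a QR.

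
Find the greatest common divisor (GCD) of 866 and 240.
2

Using the Euclidean algorithm:
866 = 3 × 240 + 146
240 = 1 × 146 + 94
146 = 1 × 94 + 52
94 = 1 × 52 + 42
52 = 1 × 42 + 10
42 = 4 × 10 + 2
10 = 5 × 2 + 0

GCD(866, 240) = 2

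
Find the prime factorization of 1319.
1319

Divide by primes starting from smallest:
1319 ÷ 1319 = 1

1319 = 1319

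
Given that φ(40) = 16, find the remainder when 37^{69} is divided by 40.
By Euler: 37^{16} ≡ 1 (mod 40) since gcd(37, 40) = 1. 69 = 4×16 + 5. So 37^{69} ≡ 37^{5} ≡ 37 (mod 40)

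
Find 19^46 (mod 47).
Using Fermat: 19^{46} ≡ 1 (mod 47). 46 ≡ 0 (mod 46). So 19^{46} ≡ 19^{0} ≡ 1 (mod 47)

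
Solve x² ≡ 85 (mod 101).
The square roots of 85 mod 101 are 40 and 61. Verify: 40² = 1600 ≡ 85 (mod 101)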